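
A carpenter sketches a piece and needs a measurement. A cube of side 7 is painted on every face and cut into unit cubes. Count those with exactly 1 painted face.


Large cube: 7 x 7 x 7, cut into unit cubes.
n = 7, so n - 2 = 5
Cubes with 1 painted face lie in the interior of each face.
A cube has 6 faces; each contributes (n - 2)^2 = 25 such cubes.
Count = 6 * 25 = 150
150 unit cubes


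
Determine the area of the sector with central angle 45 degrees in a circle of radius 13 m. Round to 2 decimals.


Shape: circular sector
Radius r = 13 m, Angle = 45 degrees
Formula: A = (angle/360) * pi * r^2
r^2 = 169
Fraction of circle = 45/360
A = (45/360) * pi * 169
A = 21.125 * pi
A = 66.37
66.37 m^2


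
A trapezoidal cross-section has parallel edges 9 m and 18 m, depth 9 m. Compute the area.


Shape: trapezoid
Parallel sides a = 9 m, b = 18 m; Height h = 9 m
Formula: A = (a + b) * h / 2
a + b = 9 + 18 = 27
A = 27 * 9 / 2
A = 243 / 2
A = 121.5
121.5 m^2


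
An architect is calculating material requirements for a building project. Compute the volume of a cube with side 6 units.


Shape: cube
Side s = 6 units
Formula: V = s^3
V = 6 * 6 * 6
V = 36 * 6
V = 216
216 units^3


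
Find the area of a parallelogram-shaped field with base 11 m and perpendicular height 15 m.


Shape: parallelogram
Base b = 11 m, Height h = 15 m
Formula: A = b * h
A = 11 * 15
A = 165
165 m^2


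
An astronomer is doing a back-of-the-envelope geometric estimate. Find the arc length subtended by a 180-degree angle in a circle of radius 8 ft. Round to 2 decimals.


Shape: circular arc
Radius r = 8 ft, Angle = 180 degrees
Formula: L = (angle/360) * 2 * pi * r
2 * pi * r = 16 * pi
L = (180/360) * 16 * pi
L = 8 * pi
L = 25.13
25.13 ft


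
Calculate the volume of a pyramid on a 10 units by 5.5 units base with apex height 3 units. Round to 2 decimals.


Shape: rectangular pyramid
Base: 10 units x 5.5 units, Height h = 3 units
Formula: V = (1/3) * base_area * h
base_area = 10 * 5.5 = 55
base_area * h = 55 * 3 = 165
V = 165 / 3
V = 55
55 units^3


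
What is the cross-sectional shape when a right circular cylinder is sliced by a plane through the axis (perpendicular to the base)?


Solid: right circular cylinder
Cutting plane: through the axis (perpendicular to the base)
Visualize the intersection of the plane with the solid's surface.
The boundary of the cut region is a rectangle.
rectangle


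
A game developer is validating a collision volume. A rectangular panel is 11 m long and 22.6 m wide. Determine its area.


Shape: rectangle
Length l = 11 m, Width w = 22.6 m
Formula: A = l * w
A = 11 * 22.6
A = 248.6
248.6 m^2


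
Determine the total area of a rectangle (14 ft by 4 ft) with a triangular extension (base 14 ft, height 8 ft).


Composite shape: rectangle + triangle
Rectangle area = 14 * 4 = 56
Triangle area = 0.5 * 14 * 8 = 56
Total = 56 + 56
Total = 112
112 ft^2


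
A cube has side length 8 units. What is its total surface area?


Shape: cube
Side s = 8 units
A cube has 6 square faces.
Formula: SA = 6 * s^2
s^2 = 64
SA = 6 * 64
SA = 384
384 units^2


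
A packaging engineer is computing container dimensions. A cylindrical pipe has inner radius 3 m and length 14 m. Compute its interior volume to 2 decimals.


Shape: cylinder
Radius r = 3 m, Height h = 14 m
Formula: V = pi * r^2 * h
r^2 = 9
V = pi * 9 * 14
V = 126 * pi
V = 395.84
395.84 m^3


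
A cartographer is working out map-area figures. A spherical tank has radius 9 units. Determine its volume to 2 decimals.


Shape: sphere
Radius r = 9 units
Formula: V = (4/3) * pi * r^3
r^3 = 729
(4/3) * 729 = 972
V = 972 * pi
V = 3053.63
3053.63 units^3


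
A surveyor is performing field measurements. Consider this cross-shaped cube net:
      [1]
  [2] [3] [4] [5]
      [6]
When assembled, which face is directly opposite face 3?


Net: cross layout. Take square 3 as the base (bottom).
Fold the four squares in the horizontal row up around 3: 2 -> left, 4 -> right, 5 wraps to the top.
Fold 1 and 6 up from 3: 1 -> back, 6 -> front.
Opposite pairs are therefore: (1, 6), (2, 4), (3, 5).
Face 3 is opposite face 5.
face 5


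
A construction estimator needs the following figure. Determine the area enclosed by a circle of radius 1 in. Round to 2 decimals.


Shape: circle
Radius r = 1 in
Formula: A = pi * r^2
r^2 = 1^2 = 1
A = pi * 1
A = 3.14
3.14 in^2


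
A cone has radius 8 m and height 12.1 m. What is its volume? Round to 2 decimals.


Shape: cone
Radius r = 8 m, Height h = 12.1 m
Formula: V = (1/3) * pi * r^2 * h
r^2 = 64
pi * r^2 * h = pi * 64 * 12.1 = 774.4 * pi
V = 774.4 * pi / 3
V = 810.95
810.95 m^3


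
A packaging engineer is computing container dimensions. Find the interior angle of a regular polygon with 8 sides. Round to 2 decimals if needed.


Shape: regular octagon (8 sides)
Formula: interior angle = (n - 2) * 180 / n
(n - 2) = 6
(n - 2) * 180 = 1080
angle = 1080 / 8
angle = 135
135 degrees


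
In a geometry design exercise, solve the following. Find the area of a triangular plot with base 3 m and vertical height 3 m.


Shape: triangle
Base b = 3 m, Height h = 3 m
Formula: A = (1/2) * b * h
A = 0.5 * 3 * 3
A = 0.5 * 9
A = 4.5
4.5 m^2


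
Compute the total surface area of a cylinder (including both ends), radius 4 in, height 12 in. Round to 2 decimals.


Shape: closed cylinder
Radius r = 4 in, Height h = 12 in
Formula: SA = 2*pi*r^2 + 2*pi*r*h = 2*pi*r*(r + h)
r + h = 16
2 * r * (r + h) = 2 * 4 * 16 = 128
SA = 128 * pi
SA = 402.12
402.12 in^2


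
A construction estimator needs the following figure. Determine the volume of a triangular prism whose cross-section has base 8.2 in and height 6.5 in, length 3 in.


Shape: triangular prism
Triangle base = 8.2 in, triangle height = 6.5 in, prism length L = 3 in
Formula: V = (1/2 * b * h_tri) * L
Cross-section area = 0.5 * 8.2 * 6.5 = 26.65
V = 26.65 * 3
V = 79.95
79.95 in^3


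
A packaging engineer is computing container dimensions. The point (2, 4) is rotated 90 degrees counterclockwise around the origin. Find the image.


Transformation: rotation about the origin
Original point: (2, 4)
Rule for 90 deg counterclockwise: (x, y) -> (-y, x)
Apply: (2, 4) -> (-4, 2)
(-4, 2)


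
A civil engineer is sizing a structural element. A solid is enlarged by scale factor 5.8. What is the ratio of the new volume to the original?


Linear scale factor k = 5.8
Rule: under a linear scaling by k, volumes scale by k^3.
k^3 = 5.8 * 5.8 * 5.8
k^3 = 33.64 * 5.8
k^3 = 195.112
Volume scales by a factor of 195.112.
195.112 (dimensionless)


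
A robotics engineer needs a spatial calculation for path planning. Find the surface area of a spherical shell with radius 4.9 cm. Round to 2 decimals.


Shape: sphere
Radius r = 4.9 cm
Formula: SA = 4 * pi * r^2
r^2 = 24.01
SA = 4 * pi * 24.01
SA = 96.04 * pi
SA = 301.72
301.72 cm^2


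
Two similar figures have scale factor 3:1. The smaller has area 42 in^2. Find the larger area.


Linear scale factor k = 3
Original area = 42 in^2
Rule: under a linear scaling by k, areas scale by k^2.
k^2 = 3^2 = 9
New area = 42 * 9
New area = 378
378 in^2


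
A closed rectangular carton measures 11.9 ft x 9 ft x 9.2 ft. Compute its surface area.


Shape: rectangular prism
l = 11.9 ft, w = 9 ft, h = 9.2 ft
Formula: SA = 2(lw + lh + wh)
lw = 107.1, lh = 109.48, wh = 82.8
lw + lh + wh = 299.38
SA = 2 * 299.38
SA = 598.76
598.76 ft^2


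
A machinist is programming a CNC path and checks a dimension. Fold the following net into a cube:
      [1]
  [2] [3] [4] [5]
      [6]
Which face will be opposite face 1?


Net: cross layout. Take square 3 as the base (bottom).
Fold the four squares in the horizontal row up around 3: 2 -> left, 4 -> right, 5 wraps to the top.
Fold 1 and 6 up from 3: 1 -> back, 6 -> front.
Opposite pairs are therefore: (1, 6), (2, 4), (3, 5).
Face 1 is opposite face 6.
face 6


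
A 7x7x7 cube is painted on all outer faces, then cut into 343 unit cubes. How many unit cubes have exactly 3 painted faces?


Large cube: 7 x 7 x 7, cut into unit cubes.
Cubes with 3 painted faces are at the corners. A cube always has 8 corners.
Count = 8
8 unit cubes


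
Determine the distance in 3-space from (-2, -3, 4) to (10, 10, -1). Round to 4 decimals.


3D distance between two points
P1 = (-2, -3, 4), P2 = (10, 10, -1)
Formula: d = sqrt((x2-x1)^2 + (y2-y1)^2 + (z2-z1)^2)
dx = 10 - -2 = 12
dy = 10 - -3 = 13
dz = -1 - 4 = -5
dx^2 + dy^2 + dz^2 = 144 + 169 + 25 = 338
d = sqrt(338)
d = 18.3848
18.3848 units


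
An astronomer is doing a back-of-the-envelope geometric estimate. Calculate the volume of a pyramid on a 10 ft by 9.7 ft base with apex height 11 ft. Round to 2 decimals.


Shape: rectangular pyramid
Base: 10 ft x 9.7 ft, Height h = 11 ft
Formula: V = (1/3) * base_area * h
base_area = 10 * 9.7 = 97
base_area * h = 97 * 11 = 1067
V = 1067 / 3
V = 355.67
355.67 ft^3


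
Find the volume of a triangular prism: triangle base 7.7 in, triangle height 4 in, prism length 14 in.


Shape: triangular prism
Triangle base = 7.7 in, triangle height = 4 in, prism length L = 14 in
Formula: V = (1/2 * b * h_tri) * L
Cross-section area = 0.5 * 7.7 * 4 = 15.4
V = 15.4 * 14
V = 215.6
215.6 in^3


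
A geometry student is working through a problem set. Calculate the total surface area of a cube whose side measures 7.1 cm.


Shape: cube
Side s = 7.1 cm
A cube has 6 square faces.
Formula: SA = 6 * s^2
s^2 = 50.41
SA = 6 * 50.41
SA = 302.46
302.46 cm^2


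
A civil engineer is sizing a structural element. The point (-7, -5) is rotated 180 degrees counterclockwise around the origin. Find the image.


Transformation: rotation about the origin
Original point: (-7, -5)
Rule for 180 deg: (x, y) -> (-x, -y)
Apply: (-7, -5) -> (7, 5)
(7, 5)


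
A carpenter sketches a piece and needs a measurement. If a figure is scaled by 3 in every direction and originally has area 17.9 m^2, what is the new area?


Linear scale factor k = 3
Original area = 17.9 m^2
Rule: under a linear scaling by k, areas scale by k^2.
k^2 = 3^2 = 9
New area = 17.9 * 9
New area = 161.1
161.1 m^2


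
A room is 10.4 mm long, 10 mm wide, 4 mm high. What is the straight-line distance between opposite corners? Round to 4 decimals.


Shape: rectangular box (space diagonal)
l = 10.4 mm, w = 10 mm, h = 4 mm
Visualize: the diagonal of the base, then a right triangle with that diagonal and the height.
Formula: d = sqrt(l^2 + w^2 + h^2)
l^2 + w^2 + h^2 = 108.16 + 100 + 16 = 224.16
d = sqrt(224.16)
d = 14.972
14.972 mm


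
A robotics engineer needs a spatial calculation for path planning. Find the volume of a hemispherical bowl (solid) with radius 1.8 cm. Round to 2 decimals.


Shape: hemisphere (half of a sphere)
Radius r = 1.8 cm
Formula: V = (1/2) * (4/3) * pi * r^3 = (2/3) * pi * r^3
r^3 = 5.832
(2/3) * 5.832 = 3.888
V = 3.888 * pi
V = 12.21
12.21 cm^3


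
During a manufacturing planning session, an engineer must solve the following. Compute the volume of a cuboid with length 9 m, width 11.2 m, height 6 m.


Shape: rectangular prism
l = 9 m, w = 11.2 m, h = 6 m
Formula: V = l * w * h
V = 9 * 11.2 * 6
V = 100.8 * 6
V = 604.8
604.8 m^3


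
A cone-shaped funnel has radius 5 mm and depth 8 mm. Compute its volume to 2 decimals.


Shape: cone
Radius r = 5 mm, Height h = 8 mm
Formula: V = (1/3) * pi * r^2 * h
r^2 = 25
pi * r^2 * h = pi * 25 * 8 = 200 * pi
V = 200 * pi / 3
V = 209.44
209.44 mm^3


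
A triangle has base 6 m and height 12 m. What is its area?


Shape: triangle
Base b = 6 m, Height h = 12 m
Formula: A = (1/2) * b * h
A = 0.5 * 6 * 12
A = 0.5 * 72
A = 36
36 m^2


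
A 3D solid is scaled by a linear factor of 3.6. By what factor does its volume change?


Linear scale factor k = 3.6
Rule: under a linear scaling by k, volumes scale by k^3.
k^3 = 3.6 * 3.6 * 3.6
k^3 = 12.96 * 3.6
k^3 = 46.656
Volume scales by a factor of 46.656.
46.656 (dimensionless)


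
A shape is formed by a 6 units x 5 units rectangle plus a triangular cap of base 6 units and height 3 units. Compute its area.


Composite shape: rectangle + triangle
Rectangle area = 6 * 5 = 30
Triangle area = 0.5 * 6 * 3 = 9
Total = 30 + 9
Total = 39
39 units^2


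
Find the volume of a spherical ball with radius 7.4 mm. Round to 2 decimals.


Shape: sphere
Radius r = 7.4 mm
Formula: V = (4/3) * pi * r^3
r^3 = 405.224
(4/3) * 405.224 = 540.298667
V = 540.298667 * pi
V = 1697.4
1697.4 mm^3


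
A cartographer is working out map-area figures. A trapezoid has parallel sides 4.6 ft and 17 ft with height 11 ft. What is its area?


Shape: trapezoid
Parallel sides a = 4.6 ft, b = 17 ft; Height h = 11 ft
Formula: A = (a + b) * h / 2
a + b = 4.6 + 17 = 21.6
A = 21.6 * 11 / 2
A = 237.6 / 2
A = 118.8
118.8 ft^2


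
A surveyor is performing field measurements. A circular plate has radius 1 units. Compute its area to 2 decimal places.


Shape: circle
Radius r = 1 units
Formula: A = pi * r^2
r^2 = 1^2 = 1
A = pi * 1
A = 3.14
3.14 units^2


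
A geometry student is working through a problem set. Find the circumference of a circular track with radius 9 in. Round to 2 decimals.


Shape: circle
Radius r = 9 in
Formula: C = 2 * pi * r
C = 2 * pi * 9
C = 18 * pi
C = 56.55
56.55 in


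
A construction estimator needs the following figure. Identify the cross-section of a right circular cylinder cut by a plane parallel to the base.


Solid: right circular cylinder
Cutting plane: parallel to the base
Visualize the intersection of the plane with the solid's surface.
The boundary of the cut region is a circle.
circle


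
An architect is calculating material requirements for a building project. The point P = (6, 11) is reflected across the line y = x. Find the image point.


Transformation: reflection
Original point: (6, 11)
Rule for reflection over y = x: (x, y) -> (y, x)
Apply: (6, 11) -> (11, 6)
(11, 6)


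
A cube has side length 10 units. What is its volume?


Shape: cube
Side s = 10 units
Formula: V = s^3
V = 10 * 10 * 10
V = 100 * 10
V = 1000
1000 units^3


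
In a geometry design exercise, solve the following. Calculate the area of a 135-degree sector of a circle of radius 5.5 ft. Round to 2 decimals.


Shape: circular sector
Radius r = 5.5 ft, Angle = 135 degrees
Formula: A = (angle/360) * pi * r^2
r^2 = 30.25
Fraction of circle = 135/360
A = (135/360) * pi * 30.25
A = 11.34375 * pi
A = 35.64
35.64 ft^2


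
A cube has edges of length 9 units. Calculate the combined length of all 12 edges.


Shape: cube
Side s = 9 units
A cube has 12 edges, all equal.
Formula: total edge length = 12 * s
Total = 12 * 9
Total = 108
108 units


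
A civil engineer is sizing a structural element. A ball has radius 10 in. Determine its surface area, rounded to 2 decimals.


Shape: sphere
Radius r = 10 in
Formula: SA = 4 * pi * r^2
r^2 = 100
SA = 4 * pi * 100
SA = 400 * pi
SA = 1256.64
1256.64 in^2


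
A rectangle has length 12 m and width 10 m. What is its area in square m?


Shape: rectangle
Length l = 12 m, Width w = 10 m
Formula: A = l * w
A = 12 * 10
A = 120
120 m^2


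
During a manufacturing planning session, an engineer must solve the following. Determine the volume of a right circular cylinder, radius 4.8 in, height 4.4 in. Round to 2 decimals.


Shape: cylinder
Radius r = 4.8 in, Height h = 4.4 in
Formula: V = pi * r^2 * h
r^2 = 23.04
V = pi * 23.04 * 4.4
V = 101.376 * pi
V = 318.48
318.48 in^3


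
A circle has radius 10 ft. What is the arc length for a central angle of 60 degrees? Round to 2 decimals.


Shape: circular arc
Radius r = 10 ft, Angle = 60 degrees
Formula: L = (angle/360) * 2 * pi * r
2 * pi * r = 20 * pi
L = (60/360) * 20 * pi
L = 3.333333 * pi
L = 10.47
10.47 ft


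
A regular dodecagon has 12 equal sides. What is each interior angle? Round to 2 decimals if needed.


Shape: regular dodecagon (12 sides)
Formula: interior angle = (n - 2) * 180 / n
(n - 2) = 10
(n - 2) * 180 = 1800
angle = 1800 / 12
angle = 150
150 degrees


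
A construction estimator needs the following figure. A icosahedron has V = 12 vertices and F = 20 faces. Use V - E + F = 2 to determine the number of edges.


Polyhedron: icosahedron
Euler's formula for convex polyhedra: V - E + F = 2
Given: V = 12 vertices and F = 20 faces
Solve for E:
E = V + F - 2 = 12 + 20 - 2 = 30
30 edges


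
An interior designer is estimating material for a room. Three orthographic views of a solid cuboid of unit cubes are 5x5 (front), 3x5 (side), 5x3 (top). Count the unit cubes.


Orthographic views of a solid rectangular block:
Front view 5 x 5 -> length = 5, height = 5
Side view 3 x 5 -> width = 3, height = 5 (consistent)
Top view 5 x 3 -> confirms length = 5, width = 3
The block is 5 x 3 x 5.
Total unit cubes = 5 * 3 * 5 = 75
75 unit cubes


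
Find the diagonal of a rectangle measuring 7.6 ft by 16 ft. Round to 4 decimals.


Shape: rectangle (diagonal via Pythagoras)
Sides: 7.6 ft and 16 ft
Formula: d = sqrt(l^2 + w^2)
l^2 = 57.76, w^2 = 256
l^2 + w^2 = 313.76
d = sqrt(313.76)
d = 17.7133
17.7133 ft


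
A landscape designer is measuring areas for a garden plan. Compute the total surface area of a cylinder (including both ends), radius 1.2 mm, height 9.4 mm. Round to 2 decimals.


Shape: closed cylinder
Radius r = 1.2 mm, Height h = 9.4 mm
Formula: SA = 2*pi*r^2 + 2*pi*r*h = 2*pi*r*(r + h)
r + h = 10.6
2 * r * (r + h) = 2 * 1.2 * 10.6 = 25.44
SA = 25.44 * pi
SA = 79.92
79.92 mm^2


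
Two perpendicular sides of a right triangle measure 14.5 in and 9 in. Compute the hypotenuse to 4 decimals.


Shape: right triangle
Legs a = 14.5 in, b = 9 in
Formula: c = sqrt(a^2 + b^2)
a^2 = 210.25, b^2 = 81
a^2 + b^2 = 291.25
c = sqrt(291.25)
c = 17.066
17.066 in


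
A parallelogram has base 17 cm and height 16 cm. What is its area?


Shape: parallelogram
Base b = 17 cm, Height h = 16 cm
Formula: A = b * h
A = 17 * 16
A = 272
272 cm^2


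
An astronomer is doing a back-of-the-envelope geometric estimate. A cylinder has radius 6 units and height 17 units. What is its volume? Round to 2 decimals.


Shape: cylinder
Radius r = 6 units, Height h = 17 units
Formula: V = pi * r^2 * h
r^2 = 36
V = pi * 36 * 17
V = 612 * pi
V = 1922.65
1922.65 units^3


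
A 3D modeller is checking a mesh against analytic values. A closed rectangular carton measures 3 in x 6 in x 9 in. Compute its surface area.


Shape: rectangular prism
l = 3 in, w = 6 in, h = 9 in
Formula: SA = 2(lw + lh + wh)
lw = 18, lh = 27, wh = 54
lw + lh + wh = 99
SA = 2 * 99
SA = 198
198 in^2


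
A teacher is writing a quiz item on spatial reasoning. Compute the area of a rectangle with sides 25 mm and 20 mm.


Shape: rectangle
Length l = 25 mm, Width w = 20 mm
Formula: A = l * w
A = 25 * 20
A = 500
500 mm^2


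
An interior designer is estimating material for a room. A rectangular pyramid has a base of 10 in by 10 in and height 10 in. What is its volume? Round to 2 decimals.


Shape: rectangular pyramid
Base: 10 in x 10 in, Height h = 10 in
Formula: V = (1/3) * base_area * h
base_area = 10 * 10 = 100
base_area * h = 100 * 10 = 1000
V = 1000 / 3
V = 333.33
333.33 in^3


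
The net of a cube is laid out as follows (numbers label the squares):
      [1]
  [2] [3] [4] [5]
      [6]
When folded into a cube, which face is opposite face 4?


Net: cross layout. Take square 3 as the base (bottom).
Fold the four squares in the horizontal row up around 3: 2 -> left, 4 -> right, 5 wraps to the top.
Fold 1 and 6 up from 3: 1 -> back, 6 -> front.
Opposite pairs are therefore: (1, 6), (2, 4), (3, 5).
Face 4 is opposite face 2.
face 2


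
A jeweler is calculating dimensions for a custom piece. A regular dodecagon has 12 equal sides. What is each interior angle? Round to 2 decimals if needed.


Shape: regular dodecagon (12 sides)
Formula: interior angle = (n - 2) * 180 / n
(n - 2) = 10
(n - 2) * 180 = 1800
angle = 1800 / 12
angle = 150
150 degrees


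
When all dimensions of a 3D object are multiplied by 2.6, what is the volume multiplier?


Linear scale factor k = 2.6
Rule: under a linear scaling by k, volumes scale by k^3.
k^3 = 2.6 * 2.6 * 2.6
k^3 = 6.76 * 2.6
k^3 = 17.576
Volume scales by a factor of 17.576.
17.576 (dimensionless)


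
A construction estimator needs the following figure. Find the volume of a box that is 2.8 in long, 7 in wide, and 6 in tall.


Shape: rectangular prism
l = 2.8 in, w = 7 in, h = 6 in
Formula: V = l * w * h
V = 2.8 * 7 * 6
V = 19.6 * 6
V = 117.6
117.6 in^3


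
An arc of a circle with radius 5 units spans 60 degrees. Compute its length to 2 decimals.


Shape: circular arc
Radius r = 5 units, Angle = 60 degrees
Formula: L = (angle/360) * 2 * pi * r
2 * pi * r = 10 * pi
L = (60/360) * 10 * pi
L = 1.666667 * pi
L = 5.24
5.24 units


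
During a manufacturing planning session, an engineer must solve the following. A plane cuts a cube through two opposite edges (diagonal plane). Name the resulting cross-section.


Solid: cube
Cutting plane: through two opposite edges (diagonal plane)
Visualize the intersection of the plane with the solid's surface.
The boundary of the cut region is a rectangle.
rectangle


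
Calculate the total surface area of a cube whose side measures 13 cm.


Shape: cube
Side s = 13 cm
A cube has 6 square faces.
Formula: SA = 6 * s^2
s^2 = 169
SA = 6 * 169
SA = 1014
1014 cm^2


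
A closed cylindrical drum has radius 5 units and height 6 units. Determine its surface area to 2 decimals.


Shape: closed cylinder
Radius r = 5 units, Height h = 6 units
Formula: SA = 2*pi*r^2 + 2*pi*r*h = 2*pi*r*(r + h)
r + h = 11
2 * r * (r + h) = 2 * 5 * 11 = 110
SA = 110 * pi
SA = 345.58
345.58 units^2


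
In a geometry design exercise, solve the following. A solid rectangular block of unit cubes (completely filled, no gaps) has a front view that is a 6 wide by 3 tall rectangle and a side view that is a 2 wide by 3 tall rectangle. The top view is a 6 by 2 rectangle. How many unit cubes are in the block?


Orthographic views of a solid rectangular block:
Front view 6 x 3 -> length = 6, height = 3
Side view 2 x 3 -> width = 2, height = 3 (consistent)
Top view 6 x 2 -> confirms length = 6, width = 2
The block is 6 x 2 x 3.
Total unit cubes = 6 * 2 * 3 = 36
36 unit cubes


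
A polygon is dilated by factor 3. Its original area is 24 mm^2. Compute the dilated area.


Linear scale factor k = 3
Original area = 24 mm^2
Rule: under a linear scaling by k, areas scale by k^2.
k^2 = 3^2 = 9
New area = 24 * 9
New area = 216
216 mm^2


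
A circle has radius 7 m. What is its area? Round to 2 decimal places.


Shape: circle
Radius r = 7 m
Formula: A = pi * r^2
r^2 = 7^2 = 49
A = pi * 49
A = 153.94
153.94 m^2


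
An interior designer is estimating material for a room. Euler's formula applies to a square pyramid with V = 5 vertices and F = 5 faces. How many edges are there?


Polyhedron: square pyramid
Euler's formula for convex polyhedra: V - E + F = 2
Given: V = 5 vertices and F = 5 faces
Solve for E:
E = V + F - 2 = 5 + 5 - 2 = 8
8 edges


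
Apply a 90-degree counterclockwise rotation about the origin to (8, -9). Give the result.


Transformation: rotation about the origin
Original point: (8, -9)
Rule for 90 deg counterclockwise: (x, y) -> (-y, x)
Apply: (8, -9) -> (9, 8)
(9, 8)


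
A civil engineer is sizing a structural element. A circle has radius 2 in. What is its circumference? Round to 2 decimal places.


Shape: circle
Radius r = 2 in
Formula: C = 2 * pi * r
C = 2 * pi * 2
C = 4 * pi
C = 12.57
12.57 in


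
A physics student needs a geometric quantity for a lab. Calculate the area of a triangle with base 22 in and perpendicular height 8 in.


Shape: triangle
Base b = 22 in, Height h = 8 in
Formula: A = (1/2) * b * h
A = 0.5 * 22 * 8
A = 0.5 * 176
A = 88
88 in^2


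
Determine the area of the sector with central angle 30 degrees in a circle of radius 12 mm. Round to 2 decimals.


Shape: circular sector
Radius r = 12 mm, Angle = 30 degrees
Formula: A = (angle/360) * pi * r^2
r^2 = 144
Fraction of circle = 30/360
A = (30/360) * pi * 144
A = 12 * pi
A = 37.7
37.7 mm^2


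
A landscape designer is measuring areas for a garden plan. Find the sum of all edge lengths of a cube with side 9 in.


Shape: cube
Side s = 9 in
A cube has 12 edges, all equal.
Formula: total edge length = 12 * s
Total = 12 * 9
Total = 108
108 in


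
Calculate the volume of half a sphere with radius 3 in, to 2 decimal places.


Shape: hemisphere (half of a sphere)
Radius r = 3 in
Formula: V = (1/2) * (4/3) * pi * r^3 = (2/3) * pi * r^3
r^3 = 27
(2/3) * 27 = 18
V = 18 * pi
V = 56.55
56.55 in^3


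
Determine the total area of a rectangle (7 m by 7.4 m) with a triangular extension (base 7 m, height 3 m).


Composite shape: rectangle + triangle
Rectangle area = 7 * 7.4 = 51.8
Triangle area = 0.5 * 7 * 3 = 10.5
Total = 51.8 + 10.5
Total = 62.3
62.3 m^2


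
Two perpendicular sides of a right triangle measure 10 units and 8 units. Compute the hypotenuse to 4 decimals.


Shape: right triangle
Legs a = 10 units, b = 8 units
Formula: c = sqrt(a^2 + b^2)
a^2 = 100, b^2 = 64
a^2 + b^2 = 164
c = sqrt(164)
c = 12.8062
12.8062 units


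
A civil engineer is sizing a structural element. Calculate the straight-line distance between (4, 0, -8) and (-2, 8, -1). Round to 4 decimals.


3D distance between two points
P1 = (4, 0, -8), P2 = (-2, 8, -1)
Formula: d = sqrt((x2-x1)^2 + (y2-y1)^2 + (z2-z1)^2)
dx = -2 - 4 = -6
dy = 8 - 0 = 8
dz = -1 - -8 = 7
dx^2 + dy^2 + dz^2 = 36 + 64 + 49 = 149
d = sqrt(149)
d = 12.2066
12.2066 units


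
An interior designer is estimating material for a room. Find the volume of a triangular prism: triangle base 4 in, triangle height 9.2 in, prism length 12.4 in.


Shape: triangular prism
Triangle base = 4 in, triangle height = 9.2 in, prism length L = 12.4 in
Formula: V = (1/2 * b * h_tri) * L
Cross-section area = 0.5 * 4 * 9.2 = 18.4
V = 18.4 * 12.4
V = 228.16
228.16 in^3


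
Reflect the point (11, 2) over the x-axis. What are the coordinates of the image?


Transformation: reflection
Original point: (11, 2)
Rule for reflection over the x-axis: (x, y) -> (x, -y)
Apply: (11, 2) -> (11, -2)
(11, -2)


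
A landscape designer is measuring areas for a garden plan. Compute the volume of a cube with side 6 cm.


Shape: cube
Side s = 6 cm
Formula: V = s^3
V = 6 * 6 * 6
V = 36 * 6
V = 216
216 cm^3


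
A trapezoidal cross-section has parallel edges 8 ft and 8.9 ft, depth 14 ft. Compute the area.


Shape: trapezoid
Parallel sides a = 8 ft, b = 8.9 ft; Height h = 14 ft
Formula: A = (a + b) * h / 2
a + b = 8 + 8.9 = 16.9
A = 16.9 * 14 / 2
A = 236.6 / 2
A = 118.3
118.3 ft^2


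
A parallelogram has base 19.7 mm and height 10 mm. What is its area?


Shape: parallelogram
Base b = 19.7 mm, Height h = 10 mm
Formula: A = b * h
A = 19.7 * 10
A = 197
197 mm^2


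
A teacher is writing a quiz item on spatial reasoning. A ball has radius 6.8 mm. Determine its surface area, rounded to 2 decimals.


Shape: sphere
Radius r = 6.8 mm
Formula: SA = 4 * pi * r^2
r^2 = 46.24
SA = 4 * pi * 46.24
SA = 184.96 * pi
SA = 581.07
581.07 mm^2


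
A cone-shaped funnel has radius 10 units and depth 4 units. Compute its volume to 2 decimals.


Shape: cone
Radius r = 10 units, Height h = 4 units
Formula: V = (1/3) * pi * r^2 * h
r^2 = 100
pi * r^2 * h = pi * 100 * 4 = 400 * pi
V = 400 * pi / 3
V = 418.88
418.88 units^3


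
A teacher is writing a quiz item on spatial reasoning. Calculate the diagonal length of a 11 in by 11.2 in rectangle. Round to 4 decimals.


Shape: rectangle (diagonal via Pythagoras)
Sides: 11 in and 11.2 in
Formula: d = sqrt(l^2 + w^2)
l^2 = 121, w^2 = 125.44
l^2 + w^2 = 246.44
d = sqrt(246.44)
d = 15.6984
15.6984 in


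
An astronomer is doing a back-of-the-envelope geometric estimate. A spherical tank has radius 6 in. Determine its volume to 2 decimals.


Shape: sphere
Radius r = 6 in
Formula: V = (4/3) * pi * r^3
r^3 = 216
(4/3) * 216 = 288
V = 288 * pi
V = 904.78
904.78 in^3


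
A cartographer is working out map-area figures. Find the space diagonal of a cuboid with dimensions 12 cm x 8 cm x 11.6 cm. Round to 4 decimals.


Shape: rectangular box (space diagonal)
l = 12 cm, w = 8 cm, h = 11.6 cm
Visualize: the diagonal of the base, then a right triangle with that diagonal and the height.
Formula: d = sqrt(l^2 + w^2 + h^2)
l^2 + w^2 + h^2 = 144 + 64 + 134.56 = 342.56
d = sqrt(342.56)
d = 18.5084
18.5084 cm


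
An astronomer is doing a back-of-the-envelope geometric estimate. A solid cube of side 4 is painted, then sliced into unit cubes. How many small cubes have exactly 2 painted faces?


Large cube: 4 x 4 x 4, cut into unit cubes.
n = 4, so n - 2 = 2
Cubes with 2 painted faces lie along the edges, excluding corners.
A cube has 12 edges; each contributes (n - 2) = 2 such cubes.
Count = 12 * 2 = 24
24 unit cubes


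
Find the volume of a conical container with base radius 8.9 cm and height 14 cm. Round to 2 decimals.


Shape: cone
Radius r = 8.9 cm, Height h = 14 cm
Formula: V = (1/3) * pi * r^2 * h
r^2 = 79.21
pi * r^2 * h = pi * 79.21 * 14 = 1108.94 * pi
V = 1108.94 * pi / 3
V = 1161.28
1161.28 cm^3


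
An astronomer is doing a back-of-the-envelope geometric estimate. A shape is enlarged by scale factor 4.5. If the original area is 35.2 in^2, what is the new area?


Linear scale factor k = 4.5
Original area = 35.2 in^2
Rule: under a linear scaling by k, areas scale by k^2.
k^2 = 4.5^2 = 20.25
New area = 35.2 * 20.25
New area = 712.8
712.8 in^2


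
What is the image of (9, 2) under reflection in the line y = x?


Transformation: reflection
Original point: (9, 2)
Rule for reflection over y = x: (x, y) -> (y, x)
Apply: (9, 2) -> (2, 9)
(2, 9)


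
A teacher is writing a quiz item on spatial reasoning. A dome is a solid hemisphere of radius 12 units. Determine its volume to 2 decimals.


Shape: hemisphere (half of a sphere)
Radius r = 12 units
Formula: V = (1/2) * (4/3) * pi * r^3 = (2/3) * pi * r^3
r^3 = 1728
(2/3) * 1728 = 1152
V = 1152 * pi
V = 3619.11
3619.11 units^3


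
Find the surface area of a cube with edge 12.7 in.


Shape: cube
Side s = 12.7 in
A cube has 6 square faces.
Formula: SA = 6 * s^2
s^2 = 161.29
SA = 6 * 161.29
SA = 967.74
967.74 in^2


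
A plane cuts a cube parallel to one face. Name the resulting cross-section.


Solid: cube
Cutting plane: parallel to one face
Visualize the intersection of the plane with the solid's surface.
The boundary of the cut region is a square.
square


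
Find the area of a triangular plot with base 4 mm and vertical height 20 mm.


Shape: triangle
Base b = 4 mm, Height h = 20 mm
Formula: A = (1/2) * b * h
A = 0.5 * 4 * 20
A = 0.5 * 80
A = 40
40 mm^2


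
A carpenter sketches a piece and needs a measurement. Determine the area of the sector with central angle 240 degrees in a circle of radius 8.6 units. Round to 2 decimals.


Shape: circular sector
Radius r = 8.6 units, Angle = 240 degrees
Formula: A = (angle/360) * pi * r^2
r^2 = 73.96
Fraction of circle = 240/360
A = (240/360) * pi * 73.96
A = 49.306667 * pi
A = 154.9
154.9 units^2


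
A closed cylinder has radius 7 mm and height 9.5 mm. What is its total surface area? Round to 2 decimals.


Shape: closed cylinder
Radius r = 7 mm, Height h = 9.5 mm
Formula: SA = 2*pi*r^2 + 2*pi*r*h = 2*pi*r*(r + h)
r + h = 16.5
2 * r * (r + h) = 2 * 7 * 16.5 = 231
SA = 231 * pi
SA = 725.71
725.71 mm^2


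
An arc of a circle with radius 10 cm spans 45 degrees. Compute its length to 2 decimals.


Shape: circular arc
Radius r = 10 cm, Angle = 45 degrees
Formula: L = (angle/360) * 2 * pi * r
2 * pi * r = 20 * pi
L = (45/360) * 20 * pi
L = 2.5 * pi
L = 7.85
7.85 cm


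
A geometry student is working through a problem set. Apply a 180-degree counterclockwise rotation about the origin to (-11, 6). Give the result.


Transformation: rotation about the origin
Original point: (-11, 6)
Rule for 180 deg: (x, y) -> (-x, -y)
Apply: (-11, 6) -> (11, -6)
(11, -6)


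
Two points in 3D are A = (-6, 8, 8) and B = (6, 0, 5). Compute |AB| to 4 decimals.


3D distance between two points
P1 = (-6, 8, 8), P2 = (6, 0, 5)
Formula: d = sqrt((x2-x1)^2 + (y2-y1)^2 + (z2-z1)^2)
dx = 6 - -6 = 12
dy = 0 - 8 = -8
dz = 5 - 8 = -3
dx^2 + dy^2 + dz^2 = 144 + 64 + 9 = 217
d = sqrt(217)
d = 14.7309
14.7309 units


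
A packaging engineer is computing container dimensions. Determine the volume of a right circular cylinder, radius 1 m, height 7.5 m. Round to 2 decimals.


Shape: cylinder
Radius r = 1 m, Height h = 7.5 m
Formula: V = pi * r^2 * h
r^2 = 1
V = pi * 1 * 7.5
V = 7.5 * pi
V = 23.56
23.56 m^3


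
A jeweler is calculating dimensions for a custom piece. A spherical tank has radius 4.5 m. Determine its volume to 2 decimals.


Shape: sphere
Radius r = 4.5 m
Formula: V = (4/3) * pi * r^3
r^3 = 91.125
(4/3) * 91.125 = 121.5
V = 121.5 * pi
V = 381.7
381.7 m^3


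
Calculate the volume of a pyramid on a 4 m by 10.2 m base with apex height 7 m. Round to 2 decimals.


Shape: rectangular pyramid
Base: 4 m x 10.2 m, Height h = 7 m
Formula: V = (1/3) * base_area * h
base_area = 4 * 10.2 = 40.8
base_area * h = 40.8 * 7 = 285.6
V = 285.6 / 3
V = 95.2
95.2 m^3


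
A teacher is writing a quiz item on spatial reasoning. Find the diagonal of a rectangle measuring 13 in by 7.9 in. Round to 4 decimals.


Shape: rectangle (diagonal via Pythagoras)
Sides: 13 in and 7.9 in
Formula: d = sqrt(l^2 + w^2)
l^2 = 169, w^2 = 62.41
l^2 + w^2 = 231.41
d = sqrt(231.41)
d = 15.2122
15.2122 in


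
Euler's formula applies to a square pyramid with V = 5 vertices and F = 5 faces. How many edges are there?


Polyhedron: square pyramid
Euler's formula for convex polyhedra: V - E + F = 2
Given: V = 5 vertices and F = 5 faces
Solve for E:
E = V + F - 2 = 5 + 5 - 2 = 8
8 edges


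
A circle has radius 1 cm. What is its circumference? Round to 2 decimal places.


Shape: circle
Radius r = 1 cm
Formula: C = 2 * pi * r
C = 2 * pi * 1
C = 2 * pi
C = 6.28
6.28 cm


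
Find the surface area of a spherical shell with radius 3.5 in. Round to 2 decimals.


Shape: sphere
Radius r = 3.5 in
Formula: SA = 4 * pi * r^2
r^2 = 12.25
SA = 4 * pi * 12.25
SA = 49 * pi
SA = 153.94
153.94 in^2


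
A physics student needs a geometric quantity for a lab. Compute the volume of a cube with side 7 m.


Shape: cube
Side s = 7 m
Formula: V = s^3
V = 7 * 7 * 7
V = 49 * 7
V = 343
343 m^3


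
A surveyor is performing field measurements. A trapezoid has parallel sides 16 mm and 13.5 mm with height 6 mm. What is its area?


Shape: trapezoid
Parallel sides a = 16 mm, b = 13.5 mm; Height h = 6 mm
Formula: A = (a + b) * h / 2
a + b = 16 + 13.5 = 29.5
A = 29.5 * 6 / 2
A = 177 / 2
A = 88.5
88.5 mm^2


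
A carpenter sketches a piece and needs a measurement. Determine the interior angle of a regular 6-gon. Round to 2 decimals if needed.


Shape: regular hexagon (6 sides)
Formula: interior angle = (n - 2) * 180 / n
(n - 2) = 4
(n - 2) * 180 = 720
angle = 720 / 6
angle = 120
120 degrees


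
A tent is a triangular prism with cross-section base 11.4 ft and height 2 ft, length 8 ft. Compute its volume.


Shape: triangular prism
Triangle base = 11.4 ft, triangle height = 2 ft, prism length L = 8 ft
Formula: V = (1/2 * b * h_tri) * L
Cross-section area = 0.5 * 11.4 * 2 = 11.4
V = 11.4 * 8
V = 91.2
91.2 ft^3


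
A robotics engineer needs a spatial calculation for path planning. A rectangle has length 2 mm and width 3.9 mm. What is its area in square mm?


Shape: rectangle
Length l = 2 mm, Width w = 3.9 mm
Formula: A = l * w
A = 2 * 3.9
A = 7.8
7.8 mm^2


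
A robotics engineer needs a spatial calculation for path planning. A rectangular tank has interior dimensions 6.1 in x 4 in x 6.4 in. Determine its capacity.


Shape: rectangular prism
l = 6.1 in, w = 4 in, h = 6.4 in
Formula: V = l * w * h
V = 6.1 * 4 * 6.4
V = 24.4 * 6.4
V = 156.16
156.16 in^3


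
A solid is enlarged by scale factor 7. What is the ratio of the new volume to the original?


Linear scale factor k = 7
Rule: under a linear scaling by k, volumes scale by k^3.
k^3 = 7 * 7 * 7
k^3 = 49 * 7
k^3 = 343
Volume scales by a factor of 343.
343 (dimensionless)


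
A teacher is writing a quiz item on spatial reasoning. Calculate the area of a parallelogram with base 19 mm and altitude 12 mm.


Shape: parallelogram
Base b = 19 mm, Height h = 12 mm
Formula: A = b * h
A = 19 * 12
A = 228
228 mm^2


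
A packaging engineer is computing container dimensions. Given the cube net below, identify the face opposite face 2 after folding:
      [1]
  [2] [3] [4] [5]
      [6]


Net: cross layout. Take square 3 as the base (bottom).
Fold the four squares in the horizontal row up around 3: 2 -> left, 4 -> right, 5 wraps to the top.
Fold 1 and 6 up from 3: 1 -> back, 6 -> front.
Opposite pairs are therefore: (1, 6), (2, 4), (3, 5).
Face 2 is opposite face 4.
face 4


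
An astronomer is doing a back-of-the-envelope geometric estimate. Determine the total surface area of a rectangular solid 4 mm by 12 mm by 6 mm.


Shape: rectangular prism
l = 4 mm, w = 12 mm, h = 6 mm
Formula: SA = 2(lw + lh + wh)
lw = 48, lh = 24, wh = 72
lw + lh + wh = 144
SA = 2 * 144
SA = 288
288 mm^2


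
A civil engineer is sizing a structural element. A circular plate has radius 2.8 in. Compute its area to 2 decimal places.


Shape: circle
Radius r = 2.8 in
Formula: A = pi * r^2
r^2 = 2.8^2 = 7.84
A = pi * 7.84
A = 24.63
24.63 in^2


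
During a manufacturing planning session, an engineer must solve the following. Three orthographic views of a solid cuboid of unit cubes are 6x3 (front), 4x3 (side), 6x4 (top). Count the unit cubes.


Orthographic views of a solid rectangular block:
Front view 6 x 3 -> length = 6, height = 3
Side view 4 x 3 -> width = 4, height = 3 (consistent)
Top view 6 x 4 -> confirms length = 6, width = 4
The block is 6 x 4 x 3.
Total unit cubes = 6 * 4 * 3 = 72
72 unit cubes


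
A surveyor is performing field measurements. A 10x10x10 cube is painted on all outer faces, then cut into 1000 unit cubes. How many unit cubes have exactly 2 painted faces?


Large cube: 10 x 10 x 10, cut into unit cubes.
n = 10, so n - 2 = 8
Cubes with 2 painted faces lie along the edges, excluding corners.
A cube has 12 edges; each contributes (n - 2) = 8 such cubes.
Count = 12 * 8 = 96
96 unit cubes


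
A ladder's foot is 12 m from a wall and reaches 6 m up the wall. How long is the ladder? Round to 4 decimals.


Shape: right triangle
Legs a = 12 m, b = 6 m
Formula: c = sqrt(a^2 + b^2)
a^2 = 144, b^2 = 36
a^2 + b^2 = 180
c = sqrt(180)
c = 13.4164
13.4164 m


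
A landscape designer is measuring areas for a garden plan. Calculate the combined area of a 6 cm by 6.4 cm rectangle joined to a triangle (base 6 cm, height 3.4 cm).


Composite shape: rectangle + triangle
Rectangle area = 6 * 6.4 = 38.4
Triangle area = 0.5 * 6 * 3.4 = 10.2
Total = 38.4 + 10.2
Total = 48.6
48.6 cm^2


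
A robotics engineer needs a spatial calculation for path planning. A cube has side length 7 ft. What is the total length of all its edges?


Shape: cube
Side s = 7 ft
A cube has 12 edges, all equal.
Formula: total edge length = 12 * s
Total = 12 * 7
Total = 84
84 ft


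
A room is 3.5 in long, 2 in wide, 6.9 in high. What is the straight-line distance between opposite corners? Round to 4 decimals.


Shape: rectangular box (space diagonal)
l = 3.5 in, w = 2 in, h = 6.9 in
Visualize: the diagonal of the base, then a right triangle with that diagonal and the height.
Formula: d = sqrt(l^2 + w^2 + h^2)
l^2 + w^2 + h^2 = 12.25 + 4 + 47.61 = 63.86
d = sqrt(63.86)
d = 7.9912
7.9912 in


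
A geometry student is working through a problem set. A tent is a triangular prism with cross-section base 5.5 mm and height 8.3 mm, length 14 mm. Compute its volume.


Shape: triangular prism
Triangle base = 5.5 mm, triangle height = 8.3 mm, prism length L = 14 mm
Formula: V = (1/2 * b * h_tri) * L
Cross-section area = 0.5 * 5.5 * 8.3 = 22.825
V = 22.825 * 14
V = 319.55
319.55 mm^3
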